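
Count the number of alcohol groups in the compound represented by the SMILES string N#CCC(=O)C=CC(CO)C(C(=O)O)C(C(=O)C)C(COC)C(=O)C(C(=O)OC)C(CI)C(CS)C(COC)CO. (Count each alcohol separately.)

N≡C–: carbon triple-bonded to nitrogen → nitrile.
–C(=O)– with carbon on both sides → ketone.
C=C double bond → alkene.
pendant –CH2OH on an sp³ backbone C → alcohol.
pendant –COOH: carbonyl C bonded to C and –OH → carboxylic acid.
pendant –COCH3: carbonyl C bonded to two carbons → ketone.
pendant –CH2OCH3: C–O–C linkage → ether.
–C(=O)– with carbon on both sides → ketone.
pendant –COOCH3: carbonyl C bonded to C and –OCH3 → ester.
pendant –CH2X: halogen on sp³ carbon → alkyl halide.
pendant –CH2SH → thiol.
pendant –CH2OCH3: C–O–C linkage → ether.
–OH on an sp³ carbon → alcohol.
Alcohol appears at: CH(CH2OH), CH2OH → 2.

2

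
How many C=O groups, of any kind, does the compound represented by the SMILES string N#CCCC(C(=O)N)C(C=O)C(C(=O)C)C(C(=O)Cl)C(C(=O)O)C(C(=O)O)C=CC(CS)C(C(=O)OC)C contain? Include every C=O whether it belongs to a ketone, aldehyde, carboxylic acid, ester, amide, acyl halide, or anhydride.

CH(CONH2): amide, 1 C=O (running total 1).
CH(CHO): aldehyde, 1 C=O (running total 2).
CH(COCH3): ketone, 1 C=O (running total 3).
CH(COCl): acyl halide, 1 C=O (running total 4).
CH(COOH): carboxylic acid, 1 C=O (running total 5).
CH(COOH): carboxylic acid, 1 C=O (running total 6).
CH(COOCH3): ester, 1 C=O (running total 7).

7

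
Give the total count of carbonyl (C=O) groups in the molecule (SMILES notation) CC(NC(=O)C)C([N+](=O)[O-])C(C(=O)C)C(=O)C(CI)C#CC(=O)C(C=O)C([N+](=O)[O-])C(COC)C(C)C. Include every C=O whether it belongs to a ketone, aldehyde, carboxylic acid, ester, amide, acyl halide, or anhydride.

5

CH(NHCOCH3): amide, 1 C=O (running total 1).
CH(COCH3): ketone, 1 C=O (running total 2).
CO: ketone, 1 C=O (running total 3).
CO: ketone, 1 C=O (running total 4).
CH(CHO): aldehyde, 1 C=O (running total 5).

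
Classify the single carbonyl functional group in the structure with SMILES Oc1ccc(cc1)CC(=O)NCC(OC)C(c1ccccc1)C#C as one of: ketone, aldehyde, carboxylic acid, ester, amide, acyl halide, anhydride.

The carbonyl is in the CH2CONHCH2 segment: –C(=O)–N– linkage → amide (the N is not an amine).

amide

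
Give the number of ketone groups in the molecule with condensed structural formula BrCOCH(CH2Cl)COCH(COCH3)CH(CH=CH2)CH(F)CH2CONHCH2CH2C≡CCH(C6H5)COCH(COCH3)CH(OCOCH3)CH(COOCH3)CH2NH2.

4

–C(=O)Br: carbonyl C bonded to C and to a halogen → acyl halide (not alkyl halide).
pendant –CH2X: halogen on sp³ carbon → alkyl halide.
–C(=O)– with carbon on both sides → ketone.
pendant –COCH3: carbonyl C bonded to two carbons → ketone.
pendant –CH=CH2: C=C double bond → alkene.
halogen on an sp³ carbon → alkyl halide.
–C(=O)–N– linkage → amide (the N is not an amine).
C≡C triple bond → alkyne.
pendant –C6H5: benzene ring → arene.
–C(=O)– with carbon on both sides → ketone.
pendant –COCH3: carbonyl C bonded to two carbons → ketone.
pendant –OC(=O)CH3: an acyloxy group → ester.
pendant –COOCH3: carbonyl C bonded to C and –OCH3 → ester.
–NH2 on an sp³ carbon with no adjacent C=O → amine.
Ketone appears at: CO, CH(COCH3), CO, CH(COCH3) → 4.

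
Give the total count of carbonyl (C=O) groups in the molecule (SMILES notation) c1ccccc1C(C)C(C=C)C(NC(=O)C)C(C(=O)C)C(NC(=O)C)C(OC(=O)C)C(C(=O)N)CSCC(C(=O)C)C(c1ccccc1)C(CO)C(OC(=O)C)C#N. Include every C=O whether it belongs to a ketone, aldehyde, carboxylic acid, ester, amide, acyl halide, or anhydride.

7

CH(NHCOCH3): amide, 1 C=O (running total 1).
CH(COCH3): ketone, 1 C=O (running total 2).
CH(NHCOCH3): amide, 1 C=O (running total 3).
CH(OCOCH3): ester, 1 C=O (running total 4).
CH(CONH2): amide, 1 C=O (running total 5).
CH(COCH3): ketone, 1 C=O (running total 6).
CH(OCOCH3): ester, 1 C=O (running total 7).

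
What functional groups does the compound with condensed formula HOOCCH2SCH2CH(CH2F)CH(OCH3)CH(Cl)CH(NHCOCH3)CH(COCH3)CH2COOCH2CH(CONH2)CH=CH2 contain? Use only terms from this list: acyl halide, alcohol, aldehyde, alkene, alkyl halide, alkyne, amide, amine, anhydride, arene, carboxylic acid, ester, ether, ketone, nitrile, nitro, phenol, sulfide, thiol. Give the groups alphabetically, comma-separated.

alkene, alkyl halide, amide, carboxylic acid, ester, ether, ketone, sulfide

Taking each segment in turn:
  HOOC: –COOH: carbonyl C bonded to –OH and C → carboxylic acid (the –OH is not a separate alcohol).
  CH2SCH2: C–S–C linkage → sulfide (thioether).
  CH(CH2F): pendant –CH2X: halogen on sp³ carbon → alkyl halide.
  CH(OCH3): pendant –OCH3: C–O–C with sp³ C, no adjacent C=O → ether.
  CH(Cl): halogen on an sp³ carbon → alkyl halide.
  CH(NHCOCH3): pendant –NHC(=O)CH3: N bonded to a carbonyl → amide (not amine).
  CH(COCH3): pendant –COCH3: carbonyl C bonded to two carbons → ketone.
  CH2COOCH2: –C(=O)–O–C with C on the carbonyl side → ester.
  CH(CONH2): pendant –CONH2: carbonyl C bonded to C and N → amide.
  CH=CH2: C=C double bond → alkene.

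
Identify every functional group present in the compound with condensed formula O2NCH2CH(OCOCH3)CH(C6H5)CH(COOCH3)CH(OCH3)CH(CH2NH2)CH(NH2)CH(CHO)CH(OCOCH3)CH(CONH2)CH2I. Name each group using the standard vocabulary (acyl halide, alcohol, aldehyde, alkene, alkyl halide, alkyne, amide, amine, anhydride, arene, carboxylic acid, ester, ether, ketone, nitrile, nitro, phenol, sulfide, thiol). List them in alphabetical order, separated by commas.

aldehyde, alkyl halide, amide, amine, arene, ester, ether, nitro

Working along the chain:
  O2NCH2: –NO2 on carbon → nitro group.
  CH(OCOCH3): pendant –OC(=O)CH3: an acyloxy group → ester.
  CH(C6H5): pendant –C6H5: benzene ring → arene.
  CH(COOCH3): pendant –COOCH3: carbonyl C bonded to C and –OCH3 → ester.
  CH(OCH3): pendant –OCH3: C–O–C with sp³ C, no adjacent C=O → ether.
  CH(CH2NH2): pendant –CH2NH2: N on sp³ C, no adjacent C=O → amine.
  CH(NH2): –NH2 on an sp³ carbon with no adjacent C=O → amine.
  CH(CHO): pendant –CHO: carbonyl C bonded to C and H → aldehyde.
  CH(OCOCH3): pendant –OC(=O)CH3: an acyloxy group → ester.
  CH(CONH2): pendant –CONH2: carbonyl C bonded to C and N → amide.
  CH2I: halogen on an sp³ carbon → alkyl halide.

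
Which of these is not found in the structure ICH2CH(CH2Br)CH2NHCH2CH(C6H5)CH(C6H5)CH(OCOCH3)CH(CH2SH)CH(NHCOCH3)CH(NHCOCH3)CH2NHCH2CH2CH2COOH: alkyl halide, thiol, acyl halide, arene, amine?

acyl halide

amine: present (CH2NHCH2 — C–N–C with sp³ carbons and no adjacent C=O → amine (secondary)).
thiol: present (CH(CH2SH) — pendant –CH2SH → thiol).
alkyl halide: present (ICH2 — halogen on an sp³ carbon → alkyl halide).
arene: present (CH(C6H5) — pendant –C6H5: benzene ring → arene).
acyl halide: no segment matches this pattern.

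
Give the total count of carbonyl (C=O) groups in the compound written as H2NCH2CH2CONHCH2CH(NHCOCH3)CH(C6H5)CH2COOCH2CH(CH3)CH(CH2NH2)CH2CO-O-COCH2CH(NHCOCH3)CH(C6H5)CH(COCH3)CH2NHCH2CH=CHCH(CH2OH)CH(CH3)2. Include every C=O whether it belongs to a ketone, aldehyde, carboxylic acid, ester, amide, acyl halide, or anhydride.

7

CH2CONHCH2: amide, 1 C=O (running total 1).
CH(NHCOCH3): amide, 1 C=O (running total 2).
CH2COOCH2: ester, 1 C=O (running total 3).
CH2CO-O-COCH2: anhydride, 2 C=O (running total 5).
CH(NHCOCH3): amide, 1 C=O (running total 6).
CH(COCH3): ketone, 1 C=O (running total 7).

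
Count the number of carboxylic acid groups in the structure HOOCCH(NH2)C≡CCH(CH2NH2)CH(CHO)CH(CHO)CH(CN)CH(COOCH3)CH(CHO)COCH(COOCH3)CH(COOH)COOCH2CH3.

Reading the structure from left to right:
  HOOC: –COOH: carbonyl C bonded to –OH and C → carboxylic acid (the –OH is not a separate alcohol).
  CH(NH2): –NH2 on an sp³ carbon with no adjacent C=O → amine.
  C≡C: C≡C triple bond → alkyne.
  CH(CH2NH2): pendant –CH2NH2: N on sp³ C, no adjacent C=O → amine.
  CH(CHO): pendant –CHO: carbonyl C bonded to C and H → aldehyde.
  CH(CHO): pendant –CHO: carbonyl C bonded to C and H → aldehyde.
  CH(CN): pendant –C≡N: nitrile.
  CH(COOCH3): pendant –COOCH3: carbonyl C bonded to C and –OCH3 → ester.
  CH(CHO): pendant –CHO: carbonyl C bonded to C and H → aldehyde.
  CO: –C(=O)– with carbon on both sides → ketone.
  CH(COOCH3): pendant –COOCH3: carbonyl C bonded to C and –OCH3 → ester.
  CH(COOH): pendant –COOH: carbonyl C bonded to C and –OH → carboxylic acid.
  COOCH2CH3: –C(=O)OCH2CH3: carbonyl C bonded to C and to –OEt → ester.
Carboxylic acid appears at: HOOC, CH(COOH) → 2.

2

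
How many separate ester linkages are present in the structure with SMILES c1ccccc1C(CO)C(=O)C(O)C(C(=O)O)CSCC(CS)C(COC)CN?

0

Reading the structure from left to right:
  C6H5: C6H5– phenyl ring → arene.
  CH(CH2OH): pendant –CH2OH on an sp³ backbone C → alcohol.
  CO: –C(=O)– with carbon on both sides → ketone.
  CH(OH): –OH on an sp³ carbon → alcohol (secondary).
  CH(COOH): pendant –COOH: carbonyl C bonded to C and –OH → carboxylic acid.
  CH2SCH2: C–S–C linkage → sulfide (thioether).
  CH(CH2SH): pendant –CH2SH → thiol.
  CH(CH2OCH3): pendant –CH2OCH3: C–O–C linkage → ether.
  CH2NH2: –NH2 on an sp³ carbon with no adjacent C=O → amine.
No segment is a ester: CO is ketone, not ester; CH(COOH) is carboxylic acid, not ester; CH(CH2OCH3) is ether, not ester. → 0.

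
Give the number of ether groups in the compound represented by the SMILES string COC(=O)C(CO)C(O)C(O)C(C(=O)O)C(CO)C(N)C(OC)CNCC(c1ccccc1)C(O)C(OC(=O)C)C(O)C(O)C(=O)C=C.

1

CH3O–C(=O)–: carbonyl C bonded to C and to –OCH3 → ester (not ketone + ether).
pendant –CH2OH on an sp³ backbone C → alcohol.
–OH on an sp³ carbon → alcohol (secondary).
–OH on an sp³ carbon → alcohol (secondary).
pendant –COOH: carbonyl C bonded to C and –OH → carboxylic acid.
pendant –CH2OH on an sp³ backbone C → alcohol.
–NH2 on an sp³ carbon with no adjacent C=O → amine.
pendant –OCH3: C–O–C with sp³ C, no adjacent C=O → ether.
C–N–C with sp³ carbons and no adjacent C=O → amine (secondary).
pendant –C6H5: benzene ring → arene.
–OH on an sp³ carbon → alcohol (secondary).
pendant –OC(=O)CH3: an acyloxy group → ester.
–OH on an sp³ carbon → alcohol (secondary).
–OH on an sp³ carbon → alcohol (secondary).
–C(=O)– with carbon on both sides → ketone.
C=C double bond → alkene.
Ether appears at: CH(OCH3) → 1.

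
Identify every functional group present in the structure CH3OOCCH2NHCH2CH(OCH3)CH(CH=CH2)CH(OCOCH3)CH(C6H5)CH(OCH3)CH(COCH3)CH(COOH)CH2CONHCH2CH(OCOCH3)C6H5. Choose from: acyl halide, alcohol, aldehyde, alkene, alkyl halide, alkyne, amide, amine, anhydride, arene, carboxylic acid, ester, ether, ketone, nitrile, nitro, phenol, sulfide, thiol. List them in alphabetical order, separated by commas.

CH3O–C(=O)–: carbonyl C bonded to C and to –OCH3 → ester (not ketone + ether).
C–N–C with sp³ carbons and no adjacent C=O → amine (secondary).
pendant –OCH3: C–O–C with sp³ C, no adjacent C=O → ether.
pendant –CH=CH2: C=C double bond → alkene.
pendant –OC(=O)CH3: an acyloxy group → ester.
pendant –C6H5: benzene ring → arene.
pendant –OCH3: C–O–C with sp³ C, no adjacent C=O → ether.
pendant –COCH3: carbonyl C bonded to two carbons → ketone.
pendant –COOH: carbonyl C bonded to C and –OH → carboxylic acid.
–C(=O)–N– linkage → amide (the N is not an amine).
pendant –OC(=O)CH3: an acyloxy group → ester.
–C6H5 phenyl ring → arene.

alkene, amide, amine, arene, carboxylic acid, ester, ether, ketone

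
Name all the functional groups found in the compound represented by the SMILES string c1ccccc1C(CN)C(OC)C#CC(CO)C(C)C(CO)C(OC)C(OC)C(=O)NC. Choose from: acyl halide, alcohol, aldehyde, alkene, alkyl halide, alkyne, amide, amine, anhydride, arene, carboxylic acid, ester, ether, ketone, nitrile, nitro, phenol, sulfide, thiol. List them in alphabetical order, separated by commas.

Working along the chain:
  C6H5: C6H5– phenyl ring → arene.
  CH(CH2NH2): pendant –CH2NH2: N on sp³ C, no adjacent C=O → amine.
  CH(OCH3): pendant –OCH3: C–O–C with sp³ C, no adjacent C=O → ether.
  C≡C: C≡C triple bond → alkyne.
  CH(CH2OH): pendant –CH2OH on an sp³ backbone C → alcohol.
  CH(CH2OH): pendant –CH2OH on an sp³ backbone C → alcohol.
  CH(OCH3): pendant –OCH3: C–O–C with sp³ C, no adjacent C=O → ether.
  CH(OCH3): pendant –OCH3: C–O–C with sp³ C, no adjacent C=O → ether.
  CONHCH3: –C(=O)NHCH3: carbonyl C bonded to C and to N → amide (the N is not an amine).

alcohol, alkyne, amide, amine, arene, ether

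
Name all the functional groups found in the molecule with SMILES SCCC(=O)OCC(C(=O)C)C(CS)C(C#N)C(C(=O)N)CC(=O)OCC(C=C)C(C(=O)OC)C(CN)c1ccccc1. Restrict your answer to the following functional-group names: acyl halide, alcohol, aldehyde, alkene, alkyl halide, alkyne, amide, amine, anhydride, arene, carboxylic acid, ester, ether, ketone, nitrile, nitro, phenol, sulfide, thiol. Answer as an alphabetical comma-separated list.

Working along the chain:
  HSCH2: –SH on an sp³ carbon → thiol.
  CH2COOCH2: –C(=O)–O–C with C on the carbonyl side → ester.
  CH(COCH3): pendant –COCH3: carbonyl C bonded to two carbons → ketone.
  CH(CH2SH): pendant –CH2SH → thiol.
  CH(CN): pendant –C≡N: nitrile.
  CH(CONH2): pendant –CONH2: carbonyl C bonded to C and N → amide.
  CH2COOCH2: –C(=O)–O–C with C on the carbonyl side → ester.
  CH(CH=CH2): pendant –CH=CH2: C=C double bond → alkene.
  CH(COOCH3): pendant –COOCH3: carbonyl C bonded to C and –OCH3 → ester.
  CH(CH2NH2): pendant –CH2NH2: N on sp³ C, no adjacent C=O → amine.
  C6H5: –C6H5 phenyl ring → arene.

alkene, amide, amine, arene, ester, ketone, nitrile, thiol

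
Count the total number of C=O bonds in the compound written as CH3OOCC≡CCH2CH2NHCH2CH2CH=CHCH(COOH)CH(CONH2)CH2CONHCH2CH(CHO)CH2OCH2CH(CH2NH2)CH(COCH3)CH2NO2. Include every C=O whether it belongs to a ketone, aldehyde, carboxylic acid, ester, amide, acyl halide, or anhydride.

CH3OOC: ester, 1 C=O (running total 1).
CH(COOH): carboxylic acid, 1 C=O (running total 2).
CH(CONH2): amide, 1 C=O (running total 3).
CH2CONHCH2: amide, 1 C=O (running total 4).
CH(CHO): aldehyde, 1 C=O (running total 5).
CH(COCH3): ketone, 1 C=O (running total 6).

6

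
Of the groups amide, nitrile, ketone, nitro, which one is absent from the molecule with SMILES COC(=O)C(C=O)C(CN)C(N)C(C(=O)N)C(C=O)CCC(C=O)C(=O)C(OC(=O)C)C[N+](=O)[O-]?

nitrile

nitro: present (CH2NO2 — –NO2 on carbon → nitro group).
ketone: present (CO — –C(=O)– with carbon on both sides → ketone).
amide: present (CH(CONH2) — pendant –CONH2: carbonyl C bonded to C and N → amide).
nitrile: no segment matches this pattern.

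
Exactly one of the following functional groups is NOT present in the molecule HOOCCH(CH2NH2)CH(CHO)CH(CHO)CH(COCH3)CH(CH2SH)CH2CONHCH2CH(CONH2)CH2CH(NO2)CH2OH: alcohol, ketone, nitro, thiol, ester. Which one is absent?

thiol: present (CH(CH2SH) — pendant –CH2SH → thiol).
nitro: present (CH(NO2) — –NO2 on an sp³ carbon → nitro (the N=O is not a carbonyl)).
alcohol: present (CH2OH — –OH on an sp³ carbon → alcohol).
ketone: present (CH(COCH3) — pendant –COCH3: carbonyl C bonded to two carbons → ketone).
ester: no segment matches this pattern.

ester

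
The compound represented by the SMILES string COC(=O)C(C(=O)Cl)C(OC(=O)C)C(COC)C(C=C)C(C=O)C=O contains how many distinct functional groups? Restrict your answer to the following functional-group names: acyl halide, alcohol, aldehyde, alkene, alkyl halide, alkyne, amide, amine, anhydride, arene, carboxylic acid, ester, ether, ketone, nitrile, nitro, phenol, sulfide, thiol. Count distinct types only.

Working along the chain:
  CH3OOC: CH3O–C(=O)–: carbonyl C bonded to C and to –OCH3 → ester (not ketone + ether).
  CH(COCl): pendant –C(=O)X: carbonyl C bonded to C and halogen → acyl halide.
  CH(OCOCH3): pendant –OC(=O)CH3: an acyloxy group → ester.
  CH(CH2OCH3): pendant –CH2OCH3: C–O–C linkage → ether.
  CH(CH=CH2): pendant –CH=CH2: C=C double bond → alkene.
  CH(CHO): pendant –CHO: carbonyl C bonded to C and H → aldehyde.
  CHO: terminal –CHO: carbonyl C bonded to H and C → aldehyde.
Distinct types present: acyl halide, aldehyde, alkene, ester, ether.

5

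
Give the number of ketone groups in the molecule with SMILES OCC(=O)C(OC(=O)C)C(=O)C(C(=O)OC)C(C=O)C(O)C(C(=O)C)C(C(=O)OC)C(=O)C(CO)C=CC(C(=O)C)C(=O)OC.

Reading the structure from left to right:
  HOCH2: HO– on an sp³ carbon → alcohol.
  CO: –C(=O)– with carbon on both sides → ketone.
  CH(OCOCH3): pendant –OC(=O)CH3: an acyloxy group → ester.
  CO: –C(=O)– with carbon on both sides → ketone.
  CH(COOCH3): pendant –COOCH3: carbonyl C bonded to C and –OCH3 → ester.
  CH(CHO): pendant –CHO: carbonyl C bonded to C and H → aldehyde.
  CH(OH): –OH on an sp³ carbon → alcohol (secondary).
  CH(COCH3): pendant –COCH3: carbonyl C bonded to two carbons → ketone.
  CH(COOCH3): pendant –COOCH3: carbonyl C bonded to C and –OCH3 → ester.
  CO: –C(=O)– with carbon on both sides → ketone.
  CH(CH2OH): pendant –CH2OH on an sp³ backbone C → alcohol.
  CH=CH: C=C double bond → alkene.
  CH(COCH3): pendant –COCH3: carbonyl C bonded to two carbons → ketone.
  COOCH3: –C(=O)OCH3: carbonyl C bonded to C and to –OCH3 → ester (not ketone + ether).
Ketone appears at: CO, CO, CH(COCH3), CO, CH(COCH3) → 5.

5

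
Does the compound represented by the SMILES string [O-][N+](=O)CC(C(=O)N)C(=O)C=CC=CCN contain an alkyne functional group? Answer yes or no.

no

Reading the structure from left to right:
  O2NCH2: –NO2 on carbon → nitro group.
  CH(CONH2): pendant –CONH2: carbonyl C bonded to C and N → amide.
  CO: –C(=O)– with carbon on both sides → ketone.
  CH=CH: C=C double bond → alkene.
  CH=CH: C=C double bond → alkene.
  CH2NH2: –NH2 on an sp³ carbon with no adjacent C=O → amine.
The groups actually present are: alkene, amide, amine, ketone, nitro.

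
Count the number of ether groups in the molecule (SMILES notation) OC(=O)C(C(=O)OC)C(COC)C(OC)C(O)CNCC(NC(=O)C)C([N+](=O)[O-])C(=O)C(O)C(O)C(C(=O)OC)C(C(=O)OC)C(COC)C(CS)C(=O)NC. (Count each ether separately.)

Working along the chain:
  HOOC: –COOH: carbonyl C bonded to –OH and C → carboxylic acid (the –OH is not a separate alcohol).
  CH(COOCH3): pendant –COOCH3: carbonyl C bonded to C and –OCH3 → ester.
  CH(CH2OCH3): pendant –CH2OCH3: C–O–C linkage → ether.
  CH(OCH3): pendant –OCH3: C–O–C with sp³ C, no adjacent C=O → ether.
  CH(OH): –OH on an sp³ carbon → alcohol (secondary).
  CH2NHCH2: C–N–C with sp³ carbons and no adjacent C=O → amine (secondary).
  CH(NHCOCH3): pendant –NHC(=O)CH3: N bonded to a carbonyl → amide (not amine).
  CH(NO2): –NO2 on an sp³ carbon → nitro (the N=O is not a carbonyl).
  CO: –C(=O)– with carbon on both sides → ketone.
  CH(OH): –OH on an sp³ carbon → alcohol (secondary).
  CH(OH): –OH on an sp³ carbon → alcohol (secondary).
  CH(COOCH3): pendant –COOCH3: carbonyl C bonded to C and –OCH3 → ester.
  CH(COOCH3): pendant –COOCH3: carbonyl C bonded to C and –OCH3 → ester.
  CH(CH2OCH3): pendant –CH2OCH3: C–O–C linkage → ether.
  CH(CH2SH): pendant –CH2SH → thiol.
  CONHCH3: –C(=O)NHCH3: carbonyl C bonded to C and to N → amide (the N is not an amine).
Ether appears at: CH(CH2OCH3), CH(OCH3), CH(CH2OCH3) → 3.

3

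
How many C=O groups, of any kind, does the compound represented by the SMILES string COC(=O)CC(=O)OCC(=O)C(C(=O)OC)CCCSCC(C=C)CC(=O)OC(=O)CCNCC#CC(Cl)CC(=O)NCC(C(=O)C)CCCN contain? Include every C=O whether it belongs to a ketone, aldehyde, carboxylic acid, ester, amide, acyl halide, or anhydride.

8

CH3OOC: ester, 1 C=O (running total 1).
CH2COOCH2: ester, 1 C=O (running total 2).
CO: ketone, 1 C=O (running total 3).
CH(COOCH3): ester, 1 C=O (running total 4).
CH2CO-O-COCH2: anhydride, 2 C=O (running total 6).
CH2CONHCH2: amide, 1 C=O (running total 7).
CH(COCH3): ketone, 1 C=O (running total 8).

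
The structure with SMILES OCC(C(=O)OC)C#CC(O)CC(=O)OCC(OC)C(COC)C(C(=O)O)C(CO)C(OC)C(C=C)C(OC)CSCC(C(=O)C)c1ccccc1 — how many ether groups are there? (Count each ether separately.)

4

Working along the chain:
  HOCH2: HO– on an sp³ carbon → alcohol.
  CH(COOCH3): pendant –COOCH3: carbonyl C bonded to C and –OCH3 → ester.
  C≡C: C≡C triple bond → alkyne.
  CH(OH): –OH on an sp³ carbon → alcohol (secondary).
  CH2COOCH2: –C(=O)–O–C with C on the carbonyl side → ester.
  CH(OCH3): pendant –OCH3: C–O–C with sp³ C, no adjacent C=O → ether.
  CH(CH2OCH3): pendant –CH2OCH3: C–O–C linkage → ether.
  CH(COOH): pendant –COOH: carbonyl C bonded to C and –OH → carboxylic acid.
  CH(CH2OH): pendant –CH2OH on an sp³ backbone C → alcohol.
  CH(OCH3): pendant –OCH3: C–O–C with sp³ C, no adjacent C=O → ether.
  CH(CH=CH2): pendant –CH=CH2: C=C double bond → alkene.
  CH(OCH3): pendant –OCH3: C–O–C with sp³ C, no adjacent C=O → ether.
  CH2SCH2: C–S–C linkage → sulfide (thioether).
  CH(COCH3): pendant –COCH3: carbonyl C bonded to two carbons → ketone.
  C6H5: –C6H5 phenyl ring → arene.
Ether appears at: CH(OCH3), CH(CH2OCH3), CH(OCH3), CH(OCH3) → 4.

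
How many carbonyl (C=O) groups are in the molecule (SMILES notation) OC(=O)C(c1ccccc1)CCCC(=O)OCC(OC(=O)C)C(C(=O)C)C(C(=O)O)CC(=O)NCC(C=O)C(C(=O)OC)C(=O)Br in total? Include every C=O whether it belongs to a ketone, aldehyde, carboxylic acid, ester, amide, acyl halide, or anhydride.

HOOC: carboxylic acid, 1 C=O (running total 1).
CH2COOCH2: ester, 1 C=O (running total 2).
CH(OCOCH3): ester, 1 C=O (running total 3).
CH(COCH3): ketone, 1 C=O (running total 4).
CH(COOH): carboxylic acid, 1 C=O (running total 5).
CH2CONHCH2: amide, 1 C=O (running total 6).
CH(CHO): aldehyde, 1 C=O (running total 7).
CH(COOCH3): ester, 1 C=O (running total 8).
COBr: acyl halide, 1 C=O (running total 9).

9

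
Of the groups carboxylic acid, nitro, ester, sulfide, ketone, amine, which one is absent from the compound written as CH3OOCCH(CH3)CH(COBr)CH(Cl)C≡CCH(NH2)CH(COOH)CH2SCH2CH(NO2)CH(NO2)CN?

ketone

ester: present (CH3OOC — CH3O–C(=O)–: carbonyl C bonded to C and to –OCH3 → ester (not ketone + ether)).
sulfide: present (CH2SCH2 — C–S–C linkage → sulfide (thioether)).
nitro: present (CH(NO2) — –NO2 on an sp³ carbon → nitro (the N=O is not a carbonyl)).
amine: present (CH(NH2) — –NH2 on an sp³ carbon with no adjacent C=O → amine).
carboxylic acid: present (CH(COOH) — pendant –COOH: carbonyl C bonded to C and –OH → carboxylic acid).
ketone: absent. In CH3OOC, the C=O is bonded to an –O–C group, which defines an ester, not a ketone. In CH(COOH), the C=O bears an –OH, making it a carboxylic acid rather than a ketone. In CH(COBr), the C=O is bonded to a halogen, which defines an acyl halide, not a ketone.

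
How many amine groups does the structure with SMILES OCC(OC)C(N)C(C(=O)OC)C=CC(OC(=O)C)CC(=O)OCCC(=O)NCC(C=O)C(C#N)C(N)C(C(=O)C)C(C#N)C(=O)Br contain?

Reading the structure from left to right:
  HOCH2: HO– on an sp³ carbon → alcohol.
  CH(OCH3): pendant –OCH3: C–O–C with sp³ C, no adjacent C=O → ether.
  CH(NH2): –NH2 on an sp³ carbon with no adjacent C=O → amine.
  CH(COOCH3): pendant –COOCH3: carbonyl C bonded to C and –OCH3 → ester.
  CH=CH: C=C double bond → alkene.
  CH(OCOCH3): pendant –OC(=O)CH3: an acyloxy group → ester.
  CH2COOCH2: –C(=O)–O–C with C on the carbonyl side → ester.
  CH2CONHCH2: –C(=O)–N– linkage → amide (the N is not an amine).
  CH(CHO): pendant –CHO: carbonyl C bonded to C and H → aldehyde.
  CH(CN): pendant –C≡N: nitrile.
  CH(NH2): –NH2 on an sp³ carbon with no adjacent C=O → amine.
  CH(COCH3): pendant –COCH3: carbonyl C bonded to two carbons → ketone.
  CH(CN): pendant –C≡N: nitrile.
  COBr: –C(=O)Br: carbonyl C bonded to C and to a halogen → acyl halide (not alkyl halide).
Amine appears at: CH(NH2), CH(NH2) → 2.

2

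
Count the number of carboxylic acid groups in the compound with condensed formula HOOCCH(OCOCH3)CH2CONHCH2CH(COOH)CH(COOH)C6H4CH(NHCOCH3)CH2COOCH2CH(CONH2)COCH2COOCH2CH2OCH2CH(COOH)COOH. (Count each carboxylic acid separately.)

Reading the structure from left to right:
  HOOC: –COOH: carbonyl C bonded to –OH and C → carboxylic acid (the –OH is not a separate alcohol).
  CH(OCOCH3): pendant –OC(=O)CH3: an acyloxy group → ester.
  CH2CONHCH2: –C(=O)–N– linkage → amide (the N is not an amine).
  CH(COOH): pendant –COOH: carbonyl C bonded to C and –OH → carboxylic acid.
  CH(COOH): pendant –COOH: carbonyl C bonded to C and –OH → carboxylic acid.
  C6H4: para-disubstituted benzene ring → arene.
  CH(NHCOCH3): pendant –NHC(=O)CH3: N bonded to a carbonyl → amide (not amine).
  CH2COOCH2: –C(=O)–O–C with C on the carbonyl side → ester.
  CH(CONH2): pendant –CONH2: carbonyl C bonded to C and N → amide.
  CO: –C(=O)– with carbon on both sides → ketone.
  CH2COOCH2: –C(=O)–O–C with C on the carbonyl side → ester.
  CH2OCH2: C–O–C with sp³ carbons on both sides and no adjacent C=O → ether.
  CH(COOH): pendant –COOH: carbonyl C bonded to C and –OH → carboxylic acid.
  COOH: –COOH: carbonyl C bonded to –OH and C → carboxylic acid (the –OH is not a separate alcohol).
Carboxylic acid appears at: HOOC, CH(COOH), CH(COOH), CH(COOH), COOH → 5.

5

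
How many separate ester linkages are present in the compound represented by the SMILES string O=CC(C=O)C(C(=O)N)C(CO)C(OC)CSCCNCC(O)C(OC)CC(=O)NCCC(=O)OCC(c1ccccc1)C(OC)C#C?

Taking each segment in turn:
  OHC: terminal –CHO: carbonyl C bonded to H and C → aldehyde.
  CH(CHO): pendant –CHO: carbonyl C bonded to C and H → aldehyde.
  CH(CONH2): pendant –CONH2: carbonyl C bonded to C and N → amide.
  CH(CH2OH): pendant –CH2OH on an sp³ backbone C → alcohol.
  CH(OCH3): pendant –OCH3: C–O–C with sp³ C, no adjacent C=O → ether.
  CH2SCH2: C–S–C linkage → sulfide (thioether).
  CH2NHCH2: C–N–C with sp³ carbons and no adjacent C=O → amine (secondary).
  CH(OH): –OH on an sp³ carbon → alcohol (secondary).
  CH(OCH3): pendant –OCH3: C–O–C with sp³ C, no adjacent C=O → ether.
  CH2CONHCH2: –C(=O)–N– linkage → amide (the N is not an amine).
  CH2COOCH2: –C(=O)–O–C with C on the carbonyl side → ester.
  CH(C6H5): pendant –C6H5: benzene ring → arene.
  CH(OCH3): pendant –OCH3: C–O–C with sp³ C, no adjacent C=O → ether.
  C≡CH: C≡C triple bond → alkyne.
Ester appears at: CH2COOCH2 → 1.

1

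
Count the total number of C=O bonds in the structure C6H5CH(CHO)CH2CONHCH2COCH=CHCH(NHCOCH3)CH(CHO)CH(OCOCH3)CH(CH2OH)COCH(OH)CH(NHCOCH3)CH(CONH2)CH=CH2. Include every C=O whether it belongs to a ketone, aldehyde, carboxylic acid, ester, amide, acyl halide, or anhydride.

CH(CHO): aldehyde, 1 C=O (running total 1).
CH2CONHCH2: amide, 1 C=O (running total 2).
CO: ketone, 1 C=O (running total 3).
CH(NHCOCH3): amide, 1 C=O (running total 4).
CH(CHO): aldehyde, 1 C=O (running total 5).
CH(OCOCH3): ester, 1 C=O (running total 6).
CO: ketone, 1 C=O (running total 7).
CH(NHCOCH3): amide, 1 C=O (running total 8).
CH(CONH2): amide, 1 C=O (running total 9).

9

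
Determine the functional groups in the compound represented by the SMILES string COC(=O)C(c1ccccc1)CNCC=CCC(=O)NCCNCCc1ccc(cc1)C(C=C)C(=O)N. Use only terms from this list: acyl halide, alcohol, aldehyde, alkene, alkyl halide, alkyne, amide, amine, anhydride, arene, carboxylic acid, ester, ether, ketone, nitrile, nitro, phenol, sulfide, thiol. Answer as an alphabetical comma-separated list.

alkene, amide, amine, arene, ester

Reading the structure from left to right:
  CH3OOC: CH3O–C(=O)–: carbonyl C bonded to C and to –OCH3 → ester (not ketone + ether).
  CH(C6H5): pendant –C6H5: benzene ring → arene.
  CH2NHCH2: C–N–C with sp³ carbons and no adjacent C=O → amine (secondary).
  CH=CH: C=C double bond → alkene.
  CH2CONHCH2: –C(=O)–N– linkage → amide (the N is not an amine).
  CH2NHCH2: C–N–C with sp³ carbons and no adjacent C=O → amine (secondary).
  C6H4: para-disubstituted benzene ring → arene.
  CH(CH=CH2): pendant –CH=CH2: C=C double bond → alkene.
  CONH2: –C(=O)NH2: carbonyl C bonded to C and to N → amide (the N is not a separate amine).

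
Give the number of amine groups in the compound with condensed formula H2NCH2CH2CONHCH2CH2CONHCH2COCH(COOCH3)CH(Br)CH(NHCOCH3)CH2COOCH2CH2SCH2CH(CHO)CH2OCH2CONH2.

1

–NH2 on an sp³ carbon with no adjacent C=O → amine.
–C(=O)–N– linkage → amide (the N is not an amine).
–C(=O)–N– linkage → amide (the N is not an amine).
–C(=O)– with carbon on both sides → ketone.
pendant –COOCH3: carbonyl C bonded to C and –OCH3 → ester.
halogen on an sp³ carbon → alkyl halide.
pendant –NHC(=O)CH3: N bonded to a carbonyl → amide (not amine).
–C(=O)–O–C with C on the carbonyl side → ester.
C–S–C linkage → sulfide (thioether).
pendant –CHO: carbonyl C bonded to C and H → aldehyde.
C–O–C with sp³ carbons on both sides and no adjacent C=O → ether.
–C(=O)NH2: carbonyl C bonded to C and to N → amide (the N is not a separate amine).
Amine appears at: H2NCH2 → 1.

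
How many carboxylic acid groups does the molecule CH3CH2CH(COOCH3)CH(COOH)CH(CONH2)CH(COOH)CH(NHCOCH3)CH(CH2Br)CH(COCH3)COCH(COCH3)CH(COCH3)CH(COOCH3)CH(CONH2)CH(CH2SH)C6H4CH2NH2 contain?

pendant –COOCH3: carbonyl C bonded to C and –OCH3 → ester.
pendant –COOH: carbonyl C bonded to C and –OH → carboxylic acid.
pendant –CONH2: carbonyl C bonded to C and N → amide.
pendant –COOH: carbonyl C bonded to C and –OH → carboxylic acid.
pendant –NHC(=O)CH3: N bonded to a carbonyl → amide (not amine).
pendant –CH2X: halogen on sp³ carbon → alkyl halide.
pendant –COCH3: carbonyl C bonded to two carbons → ketone.
–C(=O)– with carbon on both sides → ketone.
pendant –COCH3: carbonyl C bonded to two carbons → ketone.
pendant –COCH3: carbonyl C bonded to two carbons → ketone.
pendant –COOCH3: carbonyl C bonded to C and –OCH3 → ester.
pendant –CONH2: carbonyl C bonded to C and N → amide.
pendant –CH2SH → thiol.
para-disubstituted benzene ring → arene.
–NH2 on an sp³ carbon with no adjacent C=O → amine.
Carboxylic acid appears at: CH(COOH), CH(COOH) → 2.

2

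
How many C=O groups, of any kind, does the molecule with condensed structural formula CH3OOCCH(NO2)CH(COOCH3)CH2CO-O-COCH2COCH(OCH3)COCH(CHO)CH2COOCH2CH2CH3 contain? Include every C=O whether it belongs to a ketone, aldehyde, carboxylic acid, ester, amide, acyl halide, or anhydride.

8

CH3OOC: ester, 1 C=O (running total 1).
CH(COOCH3): ester, 1 C=O (running total 2).
CH2CO-O-COCH2: anhydride, 2 C=O (running total 4).
CO: ketone, 1 C=O (running total 5).
CO: ketone, 1 C=O (running total 6).
CH(CHO): aldehyde, 1 C=O (running total 7).
CH2COOCH2: ester, 1 C=O (running total 8).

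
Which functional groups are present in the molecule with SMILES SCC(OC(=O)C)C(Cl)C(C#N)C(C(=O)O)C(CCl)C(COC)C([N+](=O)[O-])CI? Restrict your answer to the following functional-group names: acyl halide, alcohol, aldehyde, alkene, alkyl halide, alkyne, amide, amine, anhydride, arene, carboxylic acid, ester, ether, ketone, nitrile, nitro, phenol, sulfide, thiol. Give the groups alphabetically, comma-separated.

Taking each segment in turn:
  HSCH2: –SH on an sp³ carbon → thiol.
  CH(OCOCH3): pendant –OC(=O)CH3: an acyloxy group → ester.
  CH(Cl): halogen on an sp³ carbon → alkyl halide.
  CH(CN): pendant –C≡N: nitrile.
  CH(COOH): pendant –COOH: carbonyl C bonded to C and –OH → carboxylic acid.
  CH(CH2Cl): pendant –CH2X: halogen on sp³ carbon → alkyl halide.
  CH(CH2OCH3): pendant –CH2OCH3: C–O–C linkage → ether.
  CH(NO2): –NO2 on an sp³ carbon → nitro (the N=O is not a carbonyl).
  CH2I: halogen on an sp³ carbon → alkyl halide.

alkyl halide, carboxylic acid, ester, ether, nitrile, nitro, thiol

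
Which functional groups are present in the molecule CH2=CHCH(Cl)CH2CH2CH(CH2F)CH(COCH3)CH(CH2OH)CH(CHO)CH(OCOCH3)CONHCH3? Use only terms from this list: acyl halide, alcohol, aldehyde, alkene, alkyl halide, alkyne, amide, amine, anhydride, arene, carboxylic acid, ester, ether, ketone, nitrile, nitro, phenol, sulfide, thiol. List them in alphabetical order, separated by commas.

alcohol, aldehyde, alkene, alkyl halide, amide, ester, ketone

C=C double bond → alkene.
halogen on an sp³ carbon → alkyl halide.
pendant –CH2X: halogen on sp³ carbon → alkyl halide.
pendant –COCH3: carbonyl C bonded to two carbons → ketone.
pendant –CH2OH on an sp³ backbone C → alcohol.
pendant –CHO: carbonyl C bonded to C and H → aldehyde.
pendant –OC(=O)CH3: an acyloxy group → ester.
–C(=O)NHCH3: carbonyl C bonded to C and to N → amide (the N is not an amine).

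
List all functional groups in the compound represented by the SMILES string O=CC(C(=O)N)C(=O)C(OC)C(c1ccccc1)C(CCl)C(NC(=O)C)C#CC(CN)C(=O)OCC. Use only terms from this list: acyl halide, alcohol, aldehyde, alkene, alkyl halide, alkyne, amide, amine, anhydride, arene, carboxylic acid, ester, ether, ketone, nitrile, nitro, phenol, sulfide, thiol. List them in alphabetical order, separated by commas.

terminal –CHO: carbonyl C bonded to H and C → aldehyde.
pendant –CONH2: carbonyl C bonded to C and N → amide.
–C(=O)– with carbon on both sides → ketone.
pendant –OCH3: C–O–C with sp³ C, no adjacent C=O → ether.
pendant –C6H5: benzene ring → arene.
pendant –CH2X: halogen on sp³ carbon → alkyl halide.
pendant –NHC(=O)CH3: N bonded to a carbonyl → amide (not amine).
C≡C triple bond → alkyne.
pendant –CH2NH2: N on sp³ C, no adjacent C=O → amine.
–C(=O)OCH2CH3: carbonyl C bonded to C and to –OEt → ester.

aldehyde, alkyl halide, alkyne, amide, amine, arene, ester, ether, ketone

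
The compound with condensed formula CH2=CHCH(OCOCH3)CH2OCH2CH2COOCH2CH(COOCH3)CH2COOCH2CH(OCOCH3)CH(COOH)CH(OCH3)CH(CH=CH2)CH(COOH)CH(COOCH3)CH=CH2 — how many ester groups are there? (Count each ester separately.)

C=C double bond → alkene.
pendant –OC(=O)CH3: an acyloxy group → ester.
C–O–C with sp³ carbons on both sides and no adjacent C=O → ether.
–C(=O)–O–C with C on the carbonyl side → ester.
pendant –COOCH3: carbonyl C bonded to C and –OCH3 → ester.
–C(=O)–O–C with C on the carbonyl side → ester.
pendant –OC(=O)CH3: an acyloxy group → ester.
pendant –COOH: carbonyl C bonded to C and –OH → carboxylic acid.
pendant –OCH3: C–O–C with sp³ C, no adjacent C=O → ether.
pendant –CH=CH2: C=C double bond → alkene.
pendant –COOH: carbonyl C bonded to C and –OH → carboxylic acid.
pendant –COOCH3: carbonyl C bonded to C and –OCH3 → ester.
C=C double bond → alkene.
Ester appears at: CH(OCOCH3), CH2COOCH2, CH(COOCH3), CH2COOCH2, CH(OCOCH3), CH(COOCH3) → 6.

6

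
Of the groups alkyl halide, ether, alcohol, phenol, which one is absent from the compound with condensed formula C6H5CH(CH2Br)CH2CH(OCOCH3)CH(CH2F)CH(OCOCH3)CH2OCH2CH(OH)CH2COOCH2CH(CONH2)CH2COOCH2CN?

phenol

alkyl halide: present (CH(CH2Br) — pendant –CH2X: halogen on sp³ carbon → alkyl halide).
ether: present (CH2OCH2 — C–O–C with sp³ carbons on both sides and no adjacent C=O → ether).
alcohol: present (CH(OH) — –OH on an sp³ carbon → alcohol (secondary)).
phenol: absent. In CH(OH), the –OH is on an sp³ carbon, not on an aromatic ring, so it is an alcohol.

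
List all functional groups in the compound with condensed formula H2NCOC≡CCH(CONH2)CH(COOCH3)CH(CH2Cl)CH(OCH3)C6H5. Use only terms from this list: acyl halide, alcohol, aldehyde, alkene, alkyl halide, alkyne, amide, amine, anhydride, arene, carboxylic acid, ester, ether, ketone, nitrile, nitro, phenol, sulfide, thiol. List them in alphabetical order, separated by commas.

Taking each segment in turn:
  H2NCO: –C(=O)NH2: carbonyl C bonded to C and to N → amide (the N is not a separate amine).
  C≡C: C≡C triple bond → alkyne.
  CH(CONH2): pendant –CONH2: carbonyl C bonded to C and N → amide.
  CH(COOCH3): pendant –COOCH3: carbonyl C bonded to C and –OCH3 → ester.
  CH(CH2Cl): pendant –CH2X: halogen on sp³ carbon → alkyl halide.
  CH(OCH3): pendant –OCH3: C–O–C with sp³ C, no adjacent C=O → ether.
  C6H5: –C6H5 phenyl ring → arene.

alkyl halide, alkyne, amide, arene, ester, ether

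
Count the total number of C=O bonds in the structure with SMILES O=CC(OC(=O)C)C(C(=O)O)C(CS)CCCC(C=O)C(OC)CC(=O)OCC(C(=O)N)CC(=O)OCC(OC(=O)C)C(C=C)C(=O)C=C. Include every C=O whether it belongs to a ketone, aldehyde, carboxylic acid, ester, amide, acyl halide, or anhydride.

9

OHC: aldehyde, 1 C=O (running total 1).
CH(OCOCH3): ester, 1 C=O (running total 2).
CH(COOH): carboxylic acid, 1 C=O (running total 3).
CH(CHO): aldehyde, 1 C=O (running total 4).
CH2COOCH2: ester, 1 C=O (running total 5).
CH(CONH2): amide, 1 C=O (running total 6).
CH2COOCH2: ester, 1 C=O (running total 7).
CH(OCOCH3): ester, 1 C=O (running total 8).
CO: ketone, 1 C=O (running total 9).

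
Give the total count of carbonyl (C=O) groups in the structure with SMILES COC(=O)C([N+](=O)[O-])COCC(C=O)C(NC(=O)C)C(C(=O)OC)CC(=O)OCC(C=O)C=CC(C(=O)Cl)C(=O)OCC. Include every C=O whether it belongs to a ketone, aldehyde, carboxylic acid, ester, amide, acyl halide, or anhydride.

8

CH3OOC: ester, 1 C=O (running total 1).
CH(CHO): aldehyde, 1 C=O (running total 2).
CH(NHCOCH3): amide, 1 C=O (running total 3).
CH(COOCH3): ester, 1 C=O (running total 4).
CH2COOCH2: ester, 1 C=O (running total 5).
CH(CHO): aldehyde, 1 C=O (running total 6).
CH(COCl): acyl halide, 1 C=O (running total 7).
COOCH2CH3: ester, 1 C=O (running total 8).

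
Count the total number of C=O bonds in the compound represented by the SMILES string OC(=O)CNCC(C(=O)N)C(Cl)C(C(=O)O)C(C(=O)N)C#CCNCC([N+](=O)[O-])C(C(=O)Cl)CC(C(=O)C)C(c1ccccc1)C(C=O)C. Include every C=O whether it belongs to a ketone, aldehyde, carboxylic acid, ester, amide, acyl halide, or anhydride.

HOOC: carboxylic acid, 1 C=O (running total 1).
CH(CONH2): amide, 1 C=O (running total 2).
CH(COOH): carboxylic acid, 1 C=O (running total 3).
CH(CONH2): amide, 1 C=O (running total 4).
CH(COCl): acyl halide, 1 C=O (running total 5).
CH(COCH3): ketone, 1 C=O (running total 6).
CH(CHO): aldehyde, 1 C=O (running total 7).

7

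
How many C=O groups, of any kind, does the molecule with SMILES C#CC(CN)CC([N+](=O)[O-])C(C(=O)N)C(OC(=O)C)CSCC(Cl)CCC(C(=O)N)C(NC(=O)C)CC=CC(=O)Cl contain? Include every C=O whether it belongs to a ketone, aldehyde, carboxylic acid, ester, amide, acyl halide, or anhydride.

5

CH(CONH2): amide, 1 C=O (running total 1).
CH(OCOCH3): ester, 1 C=O (running total 2).
CH(CONH2): amide, 1 C=O (running total 3).
CH(NHCOCH3): amide, 1 C=O (running total 4).
COCl: acyl halide, 1 C=O (running total 5).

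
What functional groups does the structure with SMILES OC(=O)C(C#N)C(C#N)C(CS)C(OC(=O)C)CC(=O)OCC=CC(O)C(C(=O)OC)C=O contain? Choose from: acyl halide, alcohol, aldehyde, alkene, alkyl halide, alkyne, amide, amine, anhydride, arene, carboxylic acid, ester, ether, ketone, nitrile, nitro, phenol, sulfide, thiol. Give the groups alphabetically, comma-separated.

alcohol, aldehyde, alkene, carboxylic acid, ester, nitrile, thiol

Reading the structure from left to right:
  HOOC: –COOH: carbonyl C bonded to –OH and C → carboxylic acid (the –OH is not a separate alcohol).
  CH(CN): pendant –C≡N: nitrile.
  CH(CN): pendant –C≡N: nitrile.
  CH(CH2SH): pendant –CH2SH → thiol.
  CH(OCOCH3): pendant –OC(=O)CH3: an acyloxy group → ester.
  CH2COOCH2: –C(=O)–O–C with C on the carbonyl side → ester.
  CH=CH: C=C double bond → alkene.
  CH(OH): –OH on an sp³ carbon → alcohol (secondary).
  CH(COOCH3): pendant –COOCH3: carbonyl C bonded to C and –OCH3 → ester.
  CHO: terminal –CHO: carbonyl C bonded to H and C → aldehyde.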